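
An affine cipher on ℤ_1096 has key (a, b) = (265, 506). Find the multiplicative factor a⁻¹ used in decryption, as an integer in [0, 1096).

761

Run Euclid on (1096, 265):
1096 = 4·265 + 36
265 = 7·36 + 13
36 = 2·13 + 10
13 = 1·10 + 3
10 = 3·3 + 1
3 = 3·1 + 0
The gcd is 1. Working backward:
1 = 10 − 3·3
1 = −3·13 + 4·10
1 = 4·36 − 11·13
1 = −11·265 + 81·36
1 = 81·1096 − 335·265
So 265·(-335) ≡ 1 (mod 1096), and -335 ≡ 761 (mod 1096).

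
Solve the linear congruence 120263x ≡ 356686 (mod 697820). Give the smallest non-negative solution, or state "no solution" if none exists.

First find gcd(120263, 697820):
697820 = 5×120263 + 96505
120263 = 1×96505 + 23758
96505 = 4×23758 + 1473
23758 = 16×1473 + 190
1473 = 7×190 + 143
190 = 1×143 + 47
143 = 3×47 + 2
47 = 23×2 + 1
2 = 2×1 + 0
gcd = 1, so a unique solution mod 697820 exists.
Back-substitute for the Bézout coefficients:
1 = 47 − 23·2
1 = −23·143 + 70·47
1 = 70·190 − 93·143
1 = −93·1473 + 721·190
1 = 721·23758 − 11629·1473
1 = −11629·96505 + 47237·23758
1 = 47237·120263 − 58866·96505
1 = −58866·697820 + 341567·120263
So 120263·(341567) ≡ 1 (mod 697820), giving 120263⁻¹ ≡ 341567.
x ≡ 120263⁻¹·356686 ≡ 341567·356686 ≡ 470982 (mod 697820).

470982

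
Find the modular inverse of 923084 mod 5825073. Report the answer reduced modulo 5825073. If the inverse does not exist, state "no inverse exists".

4140152

Run Euclid on (5825073, 923084):
5825073 = 6*923084 + 286569
923084 = 3*286569 + 63377
286569 = 4*63377 + 33061
63377 = 1*33061 + 30316
33061 = 1*30316 + 2745
30316 = 11*2745 + 121
2745 = 22*121 + 83
121 = 1*83 + 38
83 = 2*38 + 7
38 = 5*7 + 3
7 = 2*3 + 1
3 = 3*1 + 0
The gcd is 1. Working backward:
1 = 7 − 2·3
1 = −2·38 + 11·7
1 = 11·83 − 24·38
1 = −24·121 + 35·83
1 = 35·2745 − 794·121
1 = −794·30316 + 8769·2745
1 = 8769·33061 − 9563·30316
1 = −9563·63377 + 18332·33061
1 = 18332·286569 − 82891·63377
1 = −82891·923084 + 267005·286569
1 = 267005·5825073 − 1684921·923084
Hence 923084⁻¹ ≡ -1684921 ≡ 4140152 (mod 5825073).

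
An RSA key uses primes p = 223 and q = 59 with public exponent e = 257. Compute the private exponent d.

8417

φ(n) = (p−1)(q−1) = 222·58 = 12876.
Need d with 257·d ≡ 1 (mod 12876). Apply the extended Euclidean algorithm:
12876 = 50*257 + 26
257 = 9*26 + 23
26 = 1*23 + 3
23 = 7*3 + 2
3 = 1*2 + 1
2 = 2*1 + 0
Back-substitute:
1 = 3 − 2
1 = −23 + 8·3
1 = 8·26 − 9·23
1 = −9·257 + 89·26
1 = 89·12876 − 4459·257
So 257·(-4459) ≡ 1 (mod 12876), hence d ≡ -4459 ≡ 8417 (mod 12876).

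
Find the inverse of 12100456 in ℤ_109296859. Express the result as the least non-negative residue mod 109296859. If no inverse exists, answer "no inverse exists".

84724789

gcd(109296859, 12100456) by repeated division:
109296859 = 9*12100456 + 392755
12100456 = 30*392755 + 317806
392755 = 1*317806 + 74949
317806 = 4*74949 + 18010
74949 = 4*18010 + 2909
18010 = 6*2909 + 556
2909 = 5*556 + 129
556 = 4*129 + 40
129 = 3*40 + 9
40 = 4*9 + 4
9 = 2*4 + 1
4 = 4*1 + 0
The gcd is 1. Working backward:
1 = 9 − 2·4
1 = −2·40 + 9·9
1 = 9·129 − 29·40
1 = −29·556 + 125·129
1 = 125·2909 − 654·556
1 = −654·18010 + 4049·2909
1 = 4049·74949 − 16850·18010
1 = −16850·317806 + 71449·74949
1 = 71449·392755 − 88299·317806
1 = −88299·12100456 + 2720419·392755
1 = 2720419·109296859 − 24572070·12100456
So 12100456·(-24572070) ≡ 1 (mod 109296859), and -24572070 ≡ 84724789 (mod 109296859).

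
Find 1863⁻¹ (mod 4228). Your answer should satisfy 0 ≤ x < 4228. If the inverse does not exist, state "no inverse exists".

Apply the Euclidean algorithm to 4228 and 1863:
4228 = 2*1863 + 502
1863 = 3*502 + 357
502 = 1*357 + 145
357 = 2*145 + 67
145 = 2*67 + 11
67 = 6*11 + 1
11 = 11*1 + 0
Since gcd(1863, 4228) = 1, back-substitute to write 1 as a combination:
1 = 67 − 6·11
1 = −6·145 + 13·67
1 = 13·357 − 32·145
1 = −32·502 + 45·357
1 = 45·1863 − 167·502
1 = −167·4228 + 379·1863
So 1863·379 ≡ 1 (mod 4228).

379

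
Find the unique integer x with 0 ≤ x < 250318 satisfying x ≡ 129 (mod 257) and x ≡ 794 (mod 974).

230658

Write x = 129 + 257·k. Then 257·k ≡ 794 − 129 ≡ 665 (mod 974).
Need 257⁻¹ mod 974. Extended Euclid on (974, 257):
974 = 3·257 + 203
257 = 1·203 + 54
203 = 3·54 + 41
54 = 1·41 + 13
41 = 3·13 + 2
13 = 6·2 + 1
2 = 2·1 + 0
Back-substitute:
1 = 13 − 6·2
1 = −6·41 + 19·13
1 = 19·54 − 25·41
1 = −25·203 + 94·54
1 = 94·257 − 119·203
1 = −119·974 + 451·257
257⁻¹ ≡ 451 (mod 974), so k ≡ 451·665 ≡ 897 (mod 974).
x = 129 + 257·897 = 230658.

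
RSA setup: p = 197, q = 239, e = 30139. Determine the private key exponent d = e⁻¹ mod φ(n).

φ(n) = (p−1)(q−1) = 196·238 = 46648.
Need d with 30139·d ≡ 1 (mod 46648). Apply the extended Euclidean algorithm:
46648 = 1*30139 + 16509
30139 = 1*16509 + 13630
16509 = 1*13630 + 2879
13630 = 4*2879 + 2114
2879 = 1*2114 + 765
2114 = 2*765 + 584
765 = 1*584 + 181
584 = 3*181 + 41
181 = 4*41 + 17
41 = 2*17 + 7
17 = 2*7 + 3
7 = 2*3 + 1
3 = 3*1 + 0
Back-substitute:
1 = 7 − 2·3
1 = −2·17 + 5·7
1 = 5·41 − 12·17
1 = −12·181 + 53·41
1 = 53·584 − 171·181
1 = −171·765 + 224·584
1 = 224·2114 − 619·765
1 = −619·2879 + 843·2114
1 = 843·13630 − 3991·2879
1 = −3991·16509 + 4834·13630
1 = 4834·30139 − 8825·16509
1 = −8825·46648 + 13659·30139
So 30139·13659 ≡ 1 (mod 46648), hence d = 13659.

13659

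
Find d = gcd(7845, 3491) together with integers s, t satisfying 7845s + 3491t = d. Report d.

Repeated division:
7845 = 2·3491 + 863
3491 = 4·863 + 39
863 = 22·39 + 5
39 = 7·5 + 4
5 = 1·4 + 1
4 = 4·1 + 0
gcd(7845, 3491) = 1.
Back-substituting:
1 = 5 − 4
1 = −39 + 8·5
1 = 8·863 − 177·39
1 = −177·3491 + 716·863
1 = 716·7845 − 1609·3491
So 1 = (716)·7845 + (-1609)·3491.

1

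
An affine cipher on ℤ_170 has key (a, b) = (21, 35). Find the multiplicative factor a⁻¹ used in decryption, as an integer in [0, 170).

Run Euclid on (170, 21):
170 = 8×21 + 2
21 = 10×2 + 1
2 = 2×1 + 0
gcd = 1, so the inverse exists. Back-substitute:
1 = 21 − 10·2
1 = −10·170 + 81·21
So 21·81 ≡ 1 (mod 170).

81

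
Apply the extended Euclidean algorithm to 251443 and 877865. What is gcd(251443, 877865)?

Repeated division:
877865 = 3·251443 + 123536
251443 = 2·123536 + 4371
123536 = 28·4371 + 1148
4371 = 3·1148 + 927
1148 = 1·927 + 221
927 = 4·221 + 43
221 = 5·43 + 6
43 = 7·6 + 1
6 = 6·1 + 0
gcd(251443, 877865) = 1.
Working backward:
1 = 43 − 7·6
1 = −7·221 + 36·43
1 = 36·927 − 151·221
1 = −151·1148 + 187·927
1 = 187·4371 − 712·1148
1 = −712·123536 + 20123·4371
1 = 20123·251443 − 40958·123536
1 = −40958·877865 + 142997·251443
So 1 = (-40958)·877865 + (142997)·251443.

1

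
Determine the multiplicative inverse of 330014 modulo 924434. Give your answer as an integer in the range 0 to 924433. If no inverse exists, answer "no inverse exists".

Euclidean algorithm on 924434, 330014:
924434 = 2*330014 + 264406
330014 = 1*264406 + 65608
264406 = 4*65608 + 1974
65608 = 33*1974 + 466
1974 = 4*466 + 110
466 = 4*110 + 26
110 = 4*26 + 6
26 = 4*6 + 2
6 = 3*2 + 0
The gcd is 2, not 1, hence no inverse exists.

no inverse exists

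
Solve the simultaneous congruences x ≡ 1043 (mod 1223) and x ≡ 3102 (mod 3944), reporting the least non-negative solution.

2306398

Write x = 1043 + 1223·k. Then 1223·k ≡ 3102 − 1043 ≡ 2059 (mod 3944).
Need 1223⁻¹ mod 3944. Extended Euclid on (3944, 1223):
3944 = 3*1223 + 275
1223 = 4*275 + 123
275 = 2*123 + 29
123 = 4*29 + 7
29 = 4*7 + 1
7 = 7*1 + 0
Back-substitute:
1 = 29 − 4·7
1 = −4·123 + 17·29
1 = 17·275 − 38·123
1 = −38·1223 + 169·275
1 = 169·3944 − 545·1223
1223⁻¹ ≡ 3399 (mod 3944), so k ≡ 3399·2059 ≡ 1885 (mod 3944).
x = 1043 + 1223·1885 = 2306398.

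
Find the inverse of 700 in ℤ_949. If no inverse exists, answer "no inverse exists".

747

Run Euclid on (949, 700):
949 = 1·700 + 249
700 = 2·249 + 202
249 = 1·202 + 47
202 = 4·47 + 14
47 = 3·14 + 5
14 = 2·5 + 4
5 = 1·4 + 1
4 = 4·1 + 0
The gcd is 1. Working backward:
1 = 5 − 4
1 = −14 + 3·5
1 = 3·47 − 10·14
1 = −10·202 + 43·47
1 = 43·249 − 53·202
1 = −53·700 + 149·249
1 = 149·949 − 202·700
So 700·(-202) ≡ 1 (mod 949), and -202 ≡ 747 (mod 949).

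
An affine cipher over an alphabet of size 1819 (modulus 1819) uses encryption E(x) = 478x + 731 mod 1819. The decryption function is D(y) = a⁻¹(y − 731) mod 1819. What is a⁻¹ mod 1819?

978

Extended Euclidean algorithm:
1819 = 3×478 + 385
478 = 1×385 + 93
385 = 4×93 + 13
93 = 7×13 + 2
13 = 6×2 + 1
2 = 2×1 + 0
gcd = 1, so the inverse exists. Back-substitute:
1 = 13 − 6·2
1 = −6·93 + 43·13
1 = 43·385 − 178·93
1 = −178·478 + 221·385
1 = 221·1819 − 841·478
So 478·(-841) ≡ 1 (mod 1819), and -841 ≡ 978 (mod 1819).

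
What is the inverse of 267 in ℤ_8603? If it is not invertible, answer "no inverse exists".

5832

Apply the Euclidean algorithm to 8603 and 267:
8603 = 32·267 + 59
267 = 4·59 + 31
59 = 1·31 + 28
31 = 1·28 + 3
28 = 9·3 + 1
3 = 3·1 + 0
gcd = 1, so the inverse exists. Back-substitute:
1 = 28 − 9·3
1 = −9·31 + 10·28
1 = 10·59 − 19·31
1 = −19·267 + 86·59
1 = 86·8603 − 2771·267
Thus 267·(-2771) ≡ 1 (mod 8603); reducing, -2771 mod 8603 = 5832.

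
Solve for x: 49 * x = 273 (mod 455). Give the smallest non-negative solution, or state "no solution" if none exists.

First find gcd(49, 455):
455 = 9×49 + 14
49 = 3×14 + 7
14 = 2×7 + 0
gcd = 7 and 7 | 273, so solutions exist. Divide through by 7: 7x ≡ 39 (mod 65).
Now find 7⁻¹ mod 65:
65 = 9*7 + 2
7 = 3*2 + 1
2 = 2*1 + 0
Back-substitute:
1 = 7 − 3·2
1 = −3·65 + 28·7
So 7⁻¹ ≡ 28 (mod 65).
Then x ≡ 28·39 ≡ 52 (mod 65); the smallest non-negative solution is x = 52.

52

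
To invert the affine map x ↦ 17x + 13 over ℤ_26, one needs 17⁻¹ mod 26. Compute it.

Apply the Euclidean algorithm to 26 and 17:
26 = 1*17 + 9
17 = 1*9 + 8
9 = 1*8 + 1
8 = 8*1 + 0
Since gcd(17, 26) = 1, back-substitute to write 1 as a combination:
1 = 9 − 8
1 = −17 + 2·9
1 = 2·26 − 3·17
Thus 17·(-3) ≡ 1 (mod 26); reducing, -3 mod 26 = 23.

23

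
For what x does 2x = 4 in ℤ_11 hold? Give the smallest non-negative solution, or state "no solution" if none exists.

2

First find gcd(2, 11):
11 = 5*2 + 1
2 = 2*1 + 0
gcd = 1, so a unique solution mod 11 exists.
Back-substitute for the Bézout coefficients:
1 = 11 − 5·2
So 2·(-5) ≡ 1 (mod 11), giving 2⁻¹ ≡ 6.
x ≡ 2⁻¹·4 ≡ 6·4 ≡ 2 (mod 11).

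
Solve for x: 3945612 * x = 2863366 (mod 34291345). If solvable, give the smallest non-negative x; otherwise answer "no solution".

745498

First find gcd(3945612, 34291345):
34291345 = 8×3945612 + 2726449
3945612 = 1×2726449 + 1219163
2726449 = 2×1219163 + 288123
1219163 = 4×288123 + 66671
288123 = 4×66671 + 21439
66671 = 3×21439 + 2354
21439 = 9×2354 + 253
2354 = 9×253 + 77
253 = 3×77 + 22
77 = 3×22 + 11
22 = 2×11 + 0
gcd = 11 and 11 | 2863366, so solutions exist. Divide through by 11: 358692x ≡ 260306 (mod 3117395).
Now find 358692⁻¹ mod 3117395:
3117395 = 8·358692 + 247859
358692 = 1·247859 + 110833
247859 = 2·110833 + 26193
110833 = 4·26193 + 6061
26193 = 4·6061 + 1949
6061 = 3·1949 + 214
1949 = 9·214 + 23
214 = 9·23 + 7
23 = 3·7 + 2
7 = 3·2 + 1
2 = 2·1 + 0
Back-substitute:
1 = 7 − 3·2
1 = −3·23 + 10·7
1 = 10·214 − 93·23
1 = −93·1949 + 847·214
1 = 847·6061 − 2634·1949
1 = −2634·26193 + 11383·6061
1 = 11383·110833 − 48166·26193
1 = −48166·247859 + 107715·110833
1 = 107715·358692 − 155881·247859
1 = −155881·3117395 + 1354763·358692
So 358692⁻¹ ≡ 1354763 (mod 3117395).
Then x ≡ 1354763·260306 ≡ 745498 (mod 3117395); the smallest non-negative solution is x = 745498.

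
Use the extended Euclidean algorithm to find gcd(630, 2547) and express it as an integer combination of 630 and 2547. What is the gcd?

Euclidean algorithm:
2547 = 4·630 + 27
630 = 23·27 + 9
27 = 3·9 + 0
gcd(630, 2547) = 9.
Express as a combination:
9 = 630 − 23·27
9 = −23·2547 + 93·630
So 9 = (-23)·2547 + (93)·630.

9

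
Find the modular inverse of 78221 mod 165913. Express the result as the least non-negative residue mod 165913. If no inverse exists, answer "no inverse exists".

Compute gcd(78221, 165913):
165913 = 2*78221 + 9471
78221 = 8*9471 + 2453
9471 = 3*2453 + 2112
2453 = 1*2112 + 341
2112 = 6*341 + 66
341 = 5*66 + 11
66 = 6*11 + 0
Since gcd = 11 > 1, 78221 is not a unit mod 165913.

no inverse exists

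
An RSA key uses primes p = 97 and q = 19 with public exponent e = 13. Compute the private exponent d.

133

φ(n) = (p−1)(q−1) = 96·18 = 1728.
Need d with 13·d ≡ 1 (mod 1728). Apply the extended Euclidean algorithm:
1728 = 132·13 + 12
13 = 1·12 + 1
12 = 12·1 + 0
Back-substitute:
1 = 13 − 12
1 = −1728 + 133·13
So 13·133 ≡ 1 (mod 1728), hence d = 133.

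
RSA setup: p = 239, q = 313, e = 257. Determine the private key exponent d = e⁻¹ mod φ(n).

34961

φ(n) = (p−1)(q−1) = 238·312 = 74256.
Need d with 257·d ≡ 1 (mod 74256). Apply the extended Euclidean algorithm:
74256 = 288·257 + 240
257 = 1·240 + 17
240 = 14·17 + 2
17 = 8·2 + 1
2 = 2·1 + 0
Back-substitute:
1 = 17 − 8·2
1 = −8·240 + 113·17
1 = 113·257 − 121·240
1 = −121·74256 + 34961·257
So 257·34961 ≡ 1 (mod 74256), hence d = 34961.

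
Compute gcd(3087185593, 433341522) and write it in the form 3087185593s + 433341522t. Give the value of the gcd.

Repeated division:
3087185593 = 7*433341522 + 53794939
433341522 = 8*53794939 + 2982010
53794939 = 18*2982010 + 118759
2982010 = 25*118759 + 13035
118759 = 9*13035 + 1444
13035 = 9*1444 + 39
1444 = 37*39 + 1
39 = 39*1 + 0
gcd(3087185593, 433341522) = 1.
Back-substituting:
1 = 1444 − 37·39
1 = −37·13035 + 334·1444
1 = 334·118759 − 3043·13035
1 = −3043·2982010 + 76409·118759
1 = 76409·53794939 − 1378405·2982010
1 = −1378405·433341522 + 11103649·53794939
1 = 11103649·3087185593 − 79103948·433341522
So 1 = (11103649)·3087185593 + (-79103948)·433341522.

1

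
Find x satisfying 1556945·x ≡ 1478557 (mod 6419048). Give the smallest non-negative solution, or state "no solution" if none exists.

First find gcd(1556945, 6419048):
6419048 = 4*1556945 + 191268
1556945 = 8*191268 + 26801
191268 = 7*26801 + 3661
26801 = 7*3661 + 1174
3661 = 3*1174 + 139
1174 = 8*139 + 62
139 = 2*62 + 15
62 = 4*15 + 2
15 = 7*2 + 1
2 = 2*1 + 0
gcd = 1, so a unique solution mod 6419048 exists.
Back-substitute for the Bézout coefficients:
1 = 15 − 7·2
1 = −7·62 + 29·15
1 = 29·139 − 65·62
1 = −65·1174 + 549·139
1 = 549·3661 − 1712·1174
1 = −1712·26801 + 12533·3661
1 = 12533·191268 − 89443·26801
1 = −89443·1556945 + 728077·191268
1 = 728077·6419048 − 3001751·1556945
So 1556945·(-3001751) ≡ 1 (mod 6419048), giving 1556945⁻¹ ≡ 3417297.
x ≡ 1556945⁻¹·1478557 ≡ 3417297·1478557 ≡ 4633901 (mod 6419048).

4633901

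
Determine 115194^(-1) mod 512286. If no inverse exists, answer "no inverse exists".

Euclidean algorithm on 512286, 115194:
512286 = 4*115194 + 51510
115194 = 2*51510 + 12174
51510 = 4*12174 + 2814
12174 = 4*2814 + 918
2814 = 3*918 + 60
918 = 15*60 + 18
60 = 3*18 + 6
18 = 3*6 + 0
gcd(115194, 512286) = 6 ≠ 1, so 115194 has no multiplicative inverse modulo 512286.

no inverse exists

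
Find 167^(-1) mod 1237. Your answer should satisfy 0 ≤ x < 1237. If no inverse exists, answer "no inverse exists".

Apply the Euclidean algorithm to 1237 and 167:
1237 = 7×167 + 68
167 = 2×68 + 31
68 = 2×31 + 6
31 = 5×6 + 1
6 = 6×1 + 0
gcd = 1, so the inverse exists. Back-substitute:
1 = 31 − 5·6
1 = −5·68 + 11·31
1 = 11·167 − 27·68
1 = −27·1237 + 200·167
So 167·200 ≡ 1 (mod 1237).

200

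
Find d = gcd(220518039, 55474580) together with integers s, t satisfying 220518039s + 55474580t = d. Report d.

7

Repeated division:
220518039 = 3·55474580 + 54094299
55474580 = 1·54094299 + 1380281
54094299 = 39·1380281 + 263340
1380281 = 5·263340 + 63581
263340 = 4·63581 + 9016
63581 = 7·9016 + 469
9016 = 19·469 + 105
469 = 4·105 + 49
105 = 2·49 + 7
49 = 7·7 + 0
gcd(220518039, 55474580) = 7.
Back-substituting:
7 = 105 − 2·49
7 = −2·469 + 9·105
7 = 9·9016 − 173·469
7 = −173·63581 + 1220·9016
7 = 1220·263340 − 5053·63581
7 = −5053·1380281 + 26485·263340
7 = 26485·54094299 − 1037968·1380281
7 = −1037968·55474580 + 1064453·54094299
7 = 1064453·220518039 − 4231327·55474580
So 7 = (1064453)·220518039 + (-4231327)·55474580.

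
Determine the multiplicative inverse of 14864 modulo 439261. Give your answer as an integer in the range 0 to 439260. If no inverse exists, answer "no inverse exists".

Apply the Euclidean algorithm to 439261 and 14864:
439261 = 29*14864 + 8205
14864 = 1*8205 + 6659
8205 = 1*6659 + 1546
6659 = 4*1546 + 475
1546 = 3*475 + 121
475 = 3*121 + 112
121 = 1*112 + 9
112 = 12*9 + 4
9 = 2*4 + 1
4 = 4*1 + 0
Since gcd(14864, 439261) = 1, back-substitute to write 1 as a combination:
1 = 9 − 2·4
1 = −2·112 + 25·9
1 = 25·121 − 27·112
1 = −27·475 + 106·121
1 = 106·1546 − 345·475
1 = −345·6659 + 1486·1546
1 = 1486·8205 − 1831·6659
1 = −1831·14864 + 3317·8205
1 = 3317·439261 − 98024·14864
Hence 14864⁻¹ ≡ -98024 ≡ 341237 (mod 439261).

341237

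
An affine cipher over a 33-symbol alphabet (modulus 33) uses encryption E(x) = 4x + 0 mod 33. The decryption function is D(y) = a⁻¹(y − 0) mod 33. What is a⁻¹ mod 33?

Run Euclid on (33, 4):
33 = 8·4 + 1
4 = 4·1 + 0
Since gcd(4, 33) = 1, back-substitute to write 1 as a combination:
1 = 33 − 8·4
Thus 4·(-8) ≡ 1 (mod 33); reducing, -8 mod 33 = 25.

25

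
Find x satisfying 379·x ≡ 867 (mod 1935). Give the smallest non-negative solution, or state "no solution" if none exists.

1488

First find gcd(379, 1935):
1935 = 5*379 + 40
379 = 9*40 + 19
40 = 2*19 + 2
19 = 9*2 + 1
2 = 2*1 + 0
gcd = 1, so a unique solution mod 1935 exists.
Back-substitute for the Bézout coefficients:
1 = 19 − 9·2
1 = −9·40 + 19·19
1 = 19·379 − 180·40
1 = −180·1935 + 919·379
So 379·(919) ≡ 1 (mod 1935), giving 379⁻¹ ≡ 919.
x ≡ 379⁻¹·867 ≡ 919·867 ≡ 1488 (mod 1935).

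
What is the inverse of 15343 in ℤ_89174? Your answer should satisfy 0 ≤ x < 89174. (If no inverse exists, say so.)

Run Euclid on (89174, 15343):
89174 = 5×15343 + 12459
15343 = 1×12459 + 2884
12459 = 4×2884 + 923
2884 = 3×923 + 115
923 = 8×115 + 3
115 = 38×3 + 1
3 = 3×1 + 0
gcd = 1, so the inverse exists. Back-substitute:
1 = 115 − 38·3
1 = −38·923 + 305·115
1 = 305·2884 − 953·923
1 = −953·12459 + 4117·2884
1 = 4117·15343 − 5070·12459
1 = −5070·89174 + 29467·15343
So 15343·29467 ≡ 1 (mod 89174).

29467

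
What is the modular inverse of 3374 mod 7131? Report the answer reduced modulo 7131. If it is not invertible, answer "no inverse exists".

gcd(7131, 3374) by repeated division:
7131 = 2·3374 + 383
3374 = 8·383 + 310
383 = 1·310 + 73
310 = 4·73 + 18
73 = 4·18 + 1
18 = 18·1 + 0
Since gcd(3374, 7131) = 1, back-substitute to write 1 as a combination:
1 = 73 − 4·18
1 = −4·310 + 17·73
1 = 17·383 − 21·310
1 = −21·3374 + 185·383
1 = 185·7131 − 391·3374
Hence 3374⁻¹ ≡ -391 ≡ 6740 (mod 7131).

6740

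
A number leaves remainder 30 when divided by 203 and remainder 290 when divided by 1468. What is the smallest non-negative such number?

201406

Write x = 30 + 203·k. Then 203·k ≡ 290 − 30 ≡ 260 (mod 1468).
Need 203⁻¹ mod 1468. Extended Euclid on (1468, 203):
1468 = 7·203 + 47
203 = 4·47 + 15
47 = 3·15 + 2
15 = 7·2 + 1
2 = 2·1 + 0
Back-substitute:
1 = 15 − 7·2
1 = −7·47 + 22·15
1 = 22·203 − 95·47
1 = −95·1468 + 687·203
203⁻¹ ≡ 687 (mod 1468), so k ≡ 687·260 ≡ 992 (mod 1468).
x = 30 + 203·992 = 201406.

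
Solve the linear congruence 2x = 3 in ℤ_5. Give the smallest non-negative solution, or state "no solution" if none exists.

First find gcd(2, 5):
5 = 2*2 + 1
2 = 2*1 + 0
gcd = 1, so a unique solution mod 5 exists.
Back-substitute for the Bézout coefficients:
1 = 5 − 2·2
So 2·(-2) ≡ 1 (mod 5), giving 2⁻¹ ≡ 3.
x ≡ 2⁻¹·3 ≡ 3·3 ≡ 4 (mod 5).

4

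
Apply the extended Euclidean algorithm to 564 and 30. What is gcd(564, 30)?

Euclidean algorithm:
564 = 18×30 + 24
30 = 1×24 + 6
24 = 4×6 + 0
gcd(564, 30) = 6.
Working backward:
6 = 30 − 24
6 = −564 + 19·30
So 6 = (-1)·564 + (19)·30.

6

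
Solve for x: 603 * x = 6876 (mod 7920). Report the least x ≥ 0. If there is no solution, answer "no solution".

852

First find gcd(603, 7920):
7920 = 13×603 + 81
603 = 7×81 + 36
81 = 2×36 + 9
36 = 4×9 + 0
gcd = 9 and 9 | 6876, so solutions exist. Divide through by 9: 67x ≡ 764 (mod 880).
Now find 67⁻¹ mod 880:
880 = 13*67 + 9
67 = 7*9 + 4
9 = 2*4 + 1
4 = 4*1 + 0
Back-substitute:
1 = 9 − 2·4
1 = −2·67 + 15·9
1 = 15·880 − 197·67
So 67·(-197) ≡ 1 (mod 880), i.e. 67⁻¹ ≡ 683.
Then x ≡ 683·764 ≡ 852 (mod 880); the smallest non-negative solution is x = 852.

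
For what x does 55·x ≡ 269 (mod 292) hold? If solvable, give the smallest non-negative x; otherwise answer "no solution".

127

First find gcd(55, 292):
292 = 5·55 + 17
55 = 3·17 + 4
17 = 4·4 + 1
4 = 4·1 + 0
gcd = 1, so a unique solution mod 292 exists.
Back-substitute for the Bézout coefficients:
1 = 17 − 4·4
1 = −4·55 + 13·17
1 = 13·292 − 69·55
So 55·(-69) ≡ 1 (mod 292), giving 55⁻¹ ≡ 223.
x ≡ 55⁻¹·269 ≡ 223·269 ≡ 127 (mod 292).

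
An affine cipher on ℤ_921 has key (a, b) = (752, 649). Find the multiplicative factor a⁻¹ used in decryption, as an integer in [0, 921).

812

Run Euclid on (921, 752):
921 = 1·752 + 169
752 = 4·169 + 76
169 = 2·76 + 17
76 = 4·17 + 8
17 = 2·8 + 1
8 = 8·1 + 0
The gcd is 1. Working backward:
1 = 17 − 2·8
1 = −2·76 + 9·17
1 = 9·169 − 20·76
1 = −20·752 + 89·169
1 = 89·921 − 109·752
So 752·(-109) ≡ 1 (mod 921), and -109 ≡ 812 (mod 921).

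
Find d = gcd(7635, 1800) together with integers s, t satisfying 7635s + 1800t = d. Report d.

Euclidean algorithm:
7635 = 4·1800 + 435
1800 = 4·435 + 60
435 = 7·60 + 15
60 = 4·15 + 0
gcd(7635, 1800) = 15.
Back-substituting:
15 = 435 − 7·60
15 = −7·1800 + 29·435
15 = 29·7635 − 123·1800
So 15 = (29)·7635 + (-123)·1800.

15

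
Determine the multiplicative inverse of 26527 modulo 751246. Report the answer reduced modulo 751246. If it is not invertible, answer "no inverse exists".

gcd(751246, 26527) by repeated division:
751246 = 28×26527 + 8490
26527 = 3×8490 + 1057
8490 = 8×1057 + 34
1057 = 31×34 + 3
34 = 11×3 + 1
3 = 3×1 + 0
Since gcd(26527, 751246) = 1, back-substitute to write 1 as a combination:
1 = 34 − 11·3
1 = −11·1057 + 342·34
1 = 342·8490 − 2747·1057
1 = −2747·26527 + 8583·8490
1 = 8583·751246 − 243071·26527
So 26527·(-243071) ≡ 1 (mod 751246), and -243071 ≡ 508175 (mod 751246).

508175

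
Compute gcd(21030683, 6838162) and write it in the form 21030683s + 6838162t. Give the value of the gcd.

1

Euclidean algorithm:
21030683 = 3×6838162 + 516197
6838162 = 13×516197 + 127601
516197 = 4×127601 + 5793
127601 = 22×5793 + 155
5793 = 37×155 + 58
155 = 2×58 + 39
58 = 1×39 + 19
39 = 2×19 + 1
19 = 19×1 + 0
gcd(21030683, 6838162) = 1.
Express as a combination:
1 = 39 − 2·19
1 = −2·58 + 3·39
1 = 3·155 − 8·58
1 = −8·5793 + 299·155
1 = 299·127601 − 6586·5793
1 = −6586·516197 + 26643·127601
1 = 26643·6838162 − 352945·516197
1 = −352945·21030683 + 1085478·6838162
So 1 = (-352945)·21030683 + (1085478)·6838162.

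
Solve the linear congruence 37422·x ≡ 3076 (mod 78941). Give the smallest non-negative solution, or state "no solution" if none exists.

31309

First find gcd(37422, 78941):
78941 = 2*37422 + 4097
37422 = 9*4097 + 549
4097 = 7*549 + 254
549 = 2*254 + 41
254 = 6*41 + 8
41 = 5*8 + 1
8 = 8*1 + 0
gcd = 1, so a unique solution mod 78941 exists.
Back-substitute for the Bézout coefficients:
1 = 41 − 5·8
1 = −5·254 + 31·41
1 = 31·549 − 67·254
1 = −67·4097 + 500·549
1 = 500·37422 − 4567·4097
1 = −4567·78941 + 9634·37422
So 37422·(9634) ≡ 1 (mod 78941), giving 37422⁻¹ ≡ 9634.
x ≡ 37422⁻¹·3076 ≡ 9634·3076 ≡ 31309 (mod 78941).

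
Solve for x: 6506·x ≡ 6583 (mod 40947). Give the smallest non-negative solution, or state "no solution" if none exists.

23999

First find gcd(6506, 40947):
40947 = 6*6506 + 1911
6506 = 3*1911 + 773
1911 = 2*773 + 365
773 = 2*365 + 43
365 = 8*43 + 21
43 = 2*21 + 1
21 = 21*1 + 0
gcd = 1, so a unique solution mod 40947 exists.
Back-substitute for the Bézout coefficients:
1 = 43 − 2·21
1 = −2·365 + 17·43
1 = 17·773 − 36·365
1 = −36·1911 + 89·773
1 = 89·6506 − 303·1911
1 = −303·40947 + 1907·6506
So 6506·(1907) ≡ 1 (mod 40947), giving 6506⁻¹ ≡ 1907.
x ≡ 6506⁻¹·6583 ≡ 1907·6583 ≡ 23999 (mod 40947).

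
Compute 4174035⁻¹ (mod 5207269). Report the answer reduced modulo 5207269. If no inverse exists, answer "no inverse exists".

2431385

Run Euclid on (5207269, 4174035):
5207269 = 1·4174035 + 1033234
4174035 = 4·1033234 + 41099
1033234 = 25·41099 + 5759
41099 = 7·5759 + 786
5759 = 7·786 + 257
786 = 3·257 + 15
257 = 17·15 + 2
15 = 7·2 + 1
2 = 2·1 + 0
The gcd is 1. Working backward:
1 = 15 − 7·2
1 = −7·257 + 120·15
1 = 120·786 − 367·257
1 = −367·5759 + 2689·786
1 = 2689·41099 − 19190·5759
1 = −19190·1033234 + 482439·41099
1 = 482439·4174035 − 1948946·1033234
1 = −1948946·5207269 + 2431385·4174035
So 4174035·2431385 ≡ 1 (mod 5207269).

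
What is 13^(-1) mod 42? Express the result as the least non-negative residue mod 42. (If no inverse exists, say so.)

13

Apply the Euclidean algorithm to 42 and 13:
42 = 3*13 + 3
13 = 4*3 + 1
3 = 3*1 + 0
Since gcd(13, 42) = 1, back-substitute to write 1 as a combination:
1 = 13 − 4·3
1 = −4·42 + 13·13
So 13·13 ≡ 1 (mod 42).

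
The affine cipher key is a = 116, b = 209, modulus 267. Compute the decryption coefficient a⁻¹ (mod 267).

122

Extended Euclidean algorithm:
267 = 2×116 + 35
116 = 3×35 + 11
35 = 3×11 + 2
11 = 5×2 + 1
2 = 2×1 + 0
Since gcd(116, 267) = 1, back-substitute to write 1 as a combination:
1 = 11 − 5·2
1 = −5·35 + 16·11
1 = 16·116 − 53·35
1 = −53·267 + 122·116
So 116·122 ≡ 1 (mod 267).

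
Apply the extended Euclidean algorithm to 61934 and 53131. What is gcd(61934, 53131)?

Apply Euclid's algorithm to 61934 and 53131:
61934 = 1·53131 + 8803
53131 = 6·8803 + 313
8803 = 28·313 + 39
313 = 8·39 + 1
39 = 39·1 + 0
gcd(61934, 53131) = 1.
Express as a combination:
1 = 313 − 8·39
1 = −8·8803 + 225·313
1 = 225·53131 − 1358·8803
1 = −1358·61934 + 1583·53131
So 1 = (-1358)·61934 + (1583)·53131.

1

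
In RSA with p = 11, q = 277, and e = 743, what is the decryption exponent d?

φ(n) = (p−1)(q−1) = 10·276 = 2760.
Need d with 743·d ≡ 1 (mod 2760). Apply the extended Euclidean algorithm:
2760 = 3·743 + 531
743 = 1·531 + 212
531 = 2·212 + 107
212 = 1·107 + 105
107 = 1·105 + 2
105 = 52·2 + 1
2 = 2·1 + 0
Back-substitute:
1 = 105 − 52·2
1 = −52·107 + 53·105
1 = 53·212 − 105·107
1 = −105·531 + 263·212
1 = 263·743 − 368·531
1 = −368·2760 + 1367·743
So 743·1367 ≡ 1 (mod 2760), hence d = 1367.

1367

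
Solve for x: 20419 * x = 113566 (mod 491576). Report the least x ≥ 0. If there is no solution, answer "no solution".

First find gcd(20419, 491576):
491576 = 24·20419 + 1520
20419 = 13·1520 + 659
1520 = 2·659 + 202
659 = 3·202 + 53
202 = 3·53 + 43
53 = 1·43 + 10
43 = 4·10 + 3
10 = 3·3 + 1
3 = 3·1 + 0
gcd = 1, so a unique solution mod 491576 exists.
Back-substitute for the Bézout coefficients:
1 = 10 − 3·3
1 = −3·43 + 13·10
1 = 13·53 − 16·43
1 = −16·202 + 61·53
1 = 61·659 − 199·202
1 = −199·1520 + 459·659
1 = 459·20419 − 6166·1520
1 = −6166·491576 + 148443·20419
So 20419·(148443) ≡ 1 (mod 491576), giving 20419⁻¹ ≡ 148443.
x ≡ 20419⁻¹·113566 ≡ 148443·113566 ≡ 461970 (mod 491576).

461970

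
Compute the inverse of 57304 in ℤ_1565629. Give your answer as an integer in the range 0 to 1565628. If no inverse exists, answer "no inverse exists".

no inverse exists

Compute gcd(57304, 1565629):
1565629 = 27·57304 + 18421
57304 = 3·18421 + 2041
18421 = 9·2041 + 52
2041 = 39·52 + 13
52 = 4·13 + 0
The gcd is 13, not 1, hence no inverse exists.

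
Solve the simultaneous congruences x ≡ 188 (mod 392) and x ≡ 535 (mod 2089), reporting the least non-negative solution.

763020

Write x = 188 + 392·k. Then 392·k ≡ 535 − 188 ≡ 347 (mod 2089).
Need 392⁻¹ mod 2089. Extended Euclid on (2089, 392):
2089 = 5·392 + 129
392 = 3·129 + 5
129 = 25·5 + 4
5 = 1·4 + 1
4 = 4·1 + 0
Back-substitute:
1 = 5 − 4
1 = −129 + 26·5
1 = 26·392 − 79·129
1 = −79·2089 + 421·392
392⁻¹ ≡ 421 (mod 2089), so k ≡ 421·347 ≡ 1946 (mod 2089).
x = 188 + 392·1946 = 763020.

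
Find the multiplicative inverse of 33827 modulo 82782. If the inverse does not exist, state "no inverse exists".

55613

gcd(82782, 33827) by repeated division:
82782 = 2×33827 + 15128
33827 = 2×15128 + 3571
15128 = 4×3571 + 844
3571 = 4×844 + 195
844 = 4×195 + 64
195 = 3×64 + 3
64 = 21×3 + 1
3 = 3×1 + 0
gcd = 1, so the inverse exists. Back-substitute:
1 = 64 − 21·3
1 = −21·195 + 64·64
1 = 64·844 − 277·195
1 = −277·3571 + 1172·844
1 = 1172·15128 − 4965·3571
1 = −4965·33827 + 11102·15128
1 = 11102·82782 − 27169·33827
Hence 33827⁻¹ ≡ -27169 ≡ 55613 (mod 82782).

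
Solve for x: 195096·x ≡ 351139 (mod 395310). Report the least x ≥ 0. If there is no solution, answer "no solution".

gcd(195096, 395310):
395310 = 2*195096 + 5118
195096 = 38*5118 + 612
5118 = 8*612 + 222
612 = 2*222 + 168
222 = 1*168 + 54
168 = 3*54 + 6
54 = 9*6 + 0
gcd = 6, but 6 ∤ 351139, so the congruence has no solution.

no solution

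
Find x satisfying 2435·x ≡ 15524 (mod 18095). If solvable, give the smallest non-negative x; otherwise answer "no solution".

gcd(2435, 18095):
18095 = 7*2435 + 1050
2435 = 2*1050 + 335
1050 = 3*335 + 45
335 = 7*45 + 20
45 = 2*20 + 5
20 = 4*5 + 0
gcd = 5, but 5 ∤ 15524, so the congruence has no solution.

no solution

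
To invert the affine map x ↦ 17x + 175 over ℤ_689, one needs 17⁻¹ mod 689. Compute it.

608

Extended Euclidean algorithm:
689 = 40·17 + 9
17 = 1·9 + 8
9 = 1·8 + 1
8 = 8·1 + 0
The gcd is 1. Working backward:
1 = 9 − 8
1 = −17 + 2·9
1 = 2·689 − 81·17
Thus 17·(-81) ≡ 1 (mod 689); reducing, -81 mod 689 = 608.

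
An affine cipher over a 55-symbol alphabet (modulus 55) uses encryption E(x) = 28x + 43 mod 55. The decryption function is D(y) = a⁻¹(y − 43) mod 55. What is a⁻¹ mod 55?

Apply the Euclidean algorithm to 55 and 28:
55 = 1×28 + 27
28 = 1×27 + 1
27 = 27×1 + 0
gcd = 1, so the inverse exists. Back-substitute:
1 = 28 − 27
1 = −55 + 2·28
So 28·2 ≡ 1 (mod 55).

2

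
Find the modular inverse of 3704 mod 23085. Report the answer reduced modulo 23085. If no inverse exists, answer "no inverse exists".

Extended Euclidean algorithm:
23085 = 6*3704 + 861
3704 = 4*861 + 260
861 = 3*260 + 81
260 = 3*81 + 17
81 = 4*17 + 13
17 = 1*13 + 4
13 = 3*4 + 1
4 = 4*1 + 0
The gcd is 1. Working backward:
1 = 13 − 3·4
1 = −3·17 + 4·13
1 = 4·81 − 19·17
1 = −19·260 + 61·81
1 = 61·861 − 202·260
1 = −202·3704 + 869·861
1 = 869·23085 − 5416·3704
Thus 3704·(-5416) ≡ 1 (mod 23085); reducing, -5416 mod 23085 = 17669.

17669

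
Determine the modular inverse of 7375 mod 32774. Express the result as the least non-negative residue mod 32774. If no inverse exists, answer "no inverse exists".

Apply the Euclidean algorithm to 32774 and 7375:
32774 = 4×7375 + 3274
7375 = 2×3274 + 827
3274 = 3×827 + 793
827 = 1×793 + 34
793 = 23×34 + 11
34 = 3×11 + 1
11 = 11×1 + 0
gcd = 1, so the inverse exists. Back-substitute:
1 = 34 − 3·11
1 = −3·793 + 70·34
1 = 70·827 − 73·793
1 = −73·3274 + 289·827
1 = 289·7375 − 651·3274
1 = −651·32774 + 2893·7375
So 7375·2893 ≡ 1 (mod 32774).

2893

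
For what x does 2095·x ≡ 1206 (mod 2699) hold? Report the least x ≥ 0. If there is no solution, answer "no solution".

1419

First find gcd(2095, 2699):
2699 = 1·2095 + 604
2095 = 3·604 + 283
604 = 2·283 + 38
283 = 7·38 + 17
38 = 2·17 + 4
17 = 4·4 + 1
4 = 4·1 + 0
gcd = 1, so a unique solution mod 2699 exists.
Back-substitute for the Bézout coefficients:
1 = 17 − 4·4
1 = −4·38 + 9·17
1 = 9·283 − 67·38
1 = −67·604 + 143·283
1 = 143·2095 − 496·604
1 = −496·2699 + 639·2095
So 2095·(639) ≡ 1 (mod 2699), giving 2095⁻¹ ≡ 639.
x ≡ 2095⁻¹·1206 ≡ 639·1206 ≡ 1419 (mod 2699).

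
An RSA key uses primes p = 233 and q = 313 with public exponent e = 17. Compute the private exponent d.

38321

φ(n) = (p−1)(q−1) = 232·312 = 72384.
Need d with 17·d ≡ 1 (mod 72384). Apply the extended Euclidean algorithm:
72384 = 4257*17 + 15
17 = 1*15 + 2
15 = 7*2 + 1
2 = 2*1 + 0
Back-substitute:
1 = 15 − 7·2
1 = −7·17 + 8·15
1 = 8·72384 − 34063·17
So 17·(-34063) ≡ 1 (mod 72384), hence d ≡ -34063 ≡ 38321 (mod 72384).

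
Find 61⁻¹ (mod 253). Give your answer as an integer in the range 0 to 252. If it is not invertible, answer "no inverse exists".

Extended Euclidean algorithm:
253 = 4·61 + 9
61 = 6·9 + 7
9 = 1·7 + 2
7 = 3·2 + 1
2 = 2·1 + 0
Since gcd(61, 253) = 1, back-substitute to write 1 as a combination:
1 = 7 − 3·2
1 = −3·9 + 4·7
1 = 4·61 − 27·9
1 = −27·253 + 112·61
So 61·112 ≡ 1 (mod 253).

112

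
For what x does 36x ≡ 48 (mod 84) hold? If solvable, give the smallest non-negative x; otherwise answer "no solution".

First find gcd(36, 84):
84 = 2×36 + 12
36 = 3×12 + 0
gcd = 12 and 12 | 48, so solutions exist. Divide through by 12: 3x ≡ 4 (mod 7).
Now find 3⁻¹ mod 7:
7 = 2×3 + 1
3 = 3×1 + 0
Back-substitute:
1 = 7 − 2·3
So 3·(-2) ≡ 1 (mod 7), i.e. 3⁻¹ ≡ 5.
Then x ≡ 5·4 ≡ 6 (mod 7); the smallest non-negative solution is x = 6.

6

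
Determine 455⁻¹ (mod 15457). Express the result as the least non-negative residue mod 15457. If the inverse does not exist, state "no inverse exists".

no inverse exists

Euclidean algorithm on 15457, 455:
15457 = 33*455 + 442
455 = 1*442 + 13
442 = 34*13 + 0
The gcd is 13, not 1, hence no inverse exists.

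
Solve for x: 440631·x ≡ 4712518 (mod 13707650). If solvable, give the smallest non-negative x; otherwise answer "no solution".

First find gcd(440631, 13707650):
13707650 = 31×440631 + 48089
440631 = 9×48089 + 7830
48089 = 6×7830 + 1109
7830 = 7×1109 + 67
1109 = 16×67 + 37
67 = 1×37 + 30
37 = 1×30 + 7
30 = 4×7 + 2
7 = 3×2 + 1
2 = 2×1 + 0
gcd = 1, so a unique solution mod 13707650 exists.
Back-substitute for the Bézout coefficients:
1 = 7 − 3·2
1 = −3·30 + 13·7
1 = 13·37 − 16·30
1 = −16·67 + 29·37
1 = 29·1109 − 480·67
1 = −480·7830 + 3389·1109
1 = 3389·48089 − 20814·7830
1 = −20814·440631 + 190715·48089
1 = 190715·13707650 − 5932979·440631
So 440631·(-5932979) ≡ 1 (mod 13707650), giving 440631⁻¹ ≡ 7774671.
x ≡ 440631⁻¹·4712518 ≡ 7774671·4712518 ≡ 4051478 (mod 13707650).

4051478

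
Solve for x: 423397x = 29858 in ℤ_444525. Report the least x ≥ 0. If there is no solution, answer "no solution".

119714

First find gcd(423397, 444525):
444525 = 1×423397 + 21128
423397 = 20×21128 + 837
21128 = 25×837 + 203
837 = 4×203 + 25
203 = 8×25 + 3
25 = 8×3 + 1
3 = 3×1 + 0
gcd = 1, so a unique solution mod 444525 exists.
Back-substitute for the Bézout coefficients:
1 = 25 − 8·3
1 = −8·203 + 65·25
1 = 65·837 − 268·203
1 = −268·21128 + 6765·837
1 = 6765·423397 − 135568·21128
1 = −135568·444525 + 142333·423397
So 423397·(142333) ≡ 1 (mod 444525), giving 423397⁻¹ ≡ 142333.
x ≡ 423397⁻¹·29858 ≡ 142333·29858 ≡ 119714 (mod 444525).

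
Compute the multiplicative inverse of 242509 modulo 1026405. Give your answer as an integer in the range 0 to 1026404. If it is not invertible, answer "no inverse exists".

46159

Run Euclid on (1026405, 242509):
1026405 = 4·242509 + 56369
242509 = 4·56369 + 17033
56369 = 3·17033 + 5270
17033 = 3·5270 + 1223
5270 = 4·1223 + 378
1223 = 3·378 + 89
378 = 4·89 + 22
89 = 4·22 + 1
22 = 22·1 + 0
gcd = 1, so the inverse exists. Back-substitute:
1 = 89 − 4·22
1 = −4·378 + 17·89
1 = 17·1223 − 55·378
1 = −55·5270 + 237·1223
1 = 237·17033 − 766·5270
1 = −766·56369 + 2535·17033
1 = 2535·242509 − 10906·56369
1 = −10906·1026405 + 46159·242509
So 242509·46159 ≡ 1 (mod 1026405).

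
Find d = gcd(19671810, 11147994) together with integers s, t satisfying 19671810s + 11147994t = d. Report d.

Apply Euclid's algorithm to 19671810 and 11147994:
19671810 = 1×11147994 + 8523816
11147994 = 1×8523816 + 2624178
8523816 = 3×2624178 + 651282
2624178 = 4×651282 + 19050
651282 = 34×19050 + 3582
19050 = 5×3582 + 1140
3582 = 3×1140 + 162
1140 = 7×162 + 6
162 = 27×6 + 0
gcd(19671810, 11147994) = 6.
Express as a combination:
6 = 1140 − 7·162
6 = −7·3582 + 22·1140
6 = 22·19050 − 117·3582
6 = −117·651282 + 4000·19050
6 = 4000·2624178 − 16117·651282
6 = −16117·8523816 + 52351·2624178
6 = 52351·11147994 − 68468·8523816
6 = −68468·19671810 + 120819·11147994
So 6 = (-68468)·19671810 + (120819)·11147994.

6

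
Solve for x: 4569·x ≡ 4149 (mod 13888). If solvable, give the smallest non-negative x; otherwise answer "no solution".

First find gcd(4569, 13888):
13888 = 3·4569 + 181
4569 = 25·181 + 44
181 = 4·44 + 5
44 = 8·5 + 4
5 = 1·4 + 1
4 = 4·1 + 0
gcd = 1, so a unique solution mod 13888 exists.
Back-substitute for the Bézout coefficients:
1 = 5 − 4
1 = −44 + 9·5
1 = 9·181 − 37·44
1 = −37·4569 + 934·181
1 = 934·13888 − 2839·4569
So 4569·(-2839) ≡ 1 (mod 13888), giving 4569⁻¹ ≡ 11049.
x ≡ 4569⁻¹·4149 ≡ 11049·4149 ≡ 11901 (mod 13888).

11901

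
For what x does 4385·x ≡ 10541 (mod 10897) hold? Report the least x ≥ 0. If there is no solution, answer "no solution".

7972

First find gcd(4385, 10897):
10897 = 2*4385 + 2127
4385 = 2*2127 + 131
2127 = 16*131 + 31
131 = 4*31 + 7
31 = 4*7 + 3
7 = 2*3 + 1
3 = 3*1 + 0
gcd = 1, so a unique solution mod 10897 exists.
Back-substitute for the Bézout coefficients:
1 = 7 − 2·3
1 = −2·31 + 9·7
1 = 9·131 − 38·31
1 = −38·2127 + 617·131
1 = 617·4385 − 1272·2127
1 = −1272·10897 + 3161·4385
So 4385·(3161) ≡ 1 (mod 10897), giving 4385⁻¹ ≡ 3161.
x ≡ 4385⁻¹·10541 ≡ 3161·10541 ≡ 7972 (mod 10897).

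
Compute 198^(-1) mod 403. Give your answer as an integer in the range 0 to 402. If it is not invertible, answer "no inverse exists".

230

Apply the Euclidean algorithm to 403 and 198:
403 = 2·198 + 7
198 = 28·7 + 2
7 = 3·2 + 1
2 = 2·1 + 0
gcd = 1, so the inverse exists. Back-substitute:
1 = 7 − 3·2
1 = −3·198 + 85·7
1 = 85·403 − 173·198
Hence 198⁻¹ ≡ -173 ≡ 230 (mod 403).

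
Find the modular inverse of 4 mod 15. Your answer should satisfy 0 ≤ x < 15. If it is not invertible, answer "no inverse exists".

4

gcd(15, 4) by repeated division:
15 = 3·4 + 3
4 = 1·3 + 1
3 = 3·1 + 0
The gcd is 1. Working backward:
1 = 4 − 3
1 = −15 + 4·4
So 4·4 ≡ 1 (mod 15).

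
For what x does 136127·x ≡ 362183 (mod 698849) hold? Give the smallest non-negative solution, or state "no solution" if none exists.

First find gcd(136127, 698849):
698849 = 5×136127 + 18214
136127 = 7×18214 + 8629
18214 = 2×8629 + 956
8629 = 9×956 + 25
956 = 38×25 + 6
25 = 4×6 + 1
6 = 6×1 + 0
gcd = 1, so a unique solution mod 698849 exists.
Back-substitute for the Bézout coefficients:
1 = 25 − 4·6
1 = −4·956 + 153·25
1 = 153·8629 − 1381·956
1 = −1381·18214 + 2915·8629
1 = 2915·136127 − 21786·18214
1 = −21786·698849 + 111845·136127
So 136127·(111845) ≡ 1 (mod 698849), giving 136127⁻¹ ≡ 111845.
x ≡ 136127⁻¹·362183 ≡ 111845·362183 ≡ 274199 (mod 698849).

274199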